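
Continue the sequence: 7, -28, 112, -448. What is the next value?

Ratios: -28 / 7 = -4.0
This is a geometric sequence with common ratio r = -4.
Next term = -448 * -4 = 1792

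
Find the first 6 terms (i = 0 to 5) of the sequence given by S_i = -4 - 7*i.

This is an arithmetic sequence.
i=0: S_0 = -4 + -7*0 = -4
i=1: S_1 = -4 + -7*1 = -11
i=2: S_2 = -4 + -7*2 = -18
i=3: S_3 = -4 + -7*3 = -25
i=4: S_4 = -4 + -7*4 = -32
i=5: S_5 = -4 + -7*5 = -39
The first 6 terms are: [-4, -11, -18, -25, -32, -39]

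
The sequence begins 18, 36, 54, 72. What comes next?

Differences: 36 - 18 = 18
This is an arithmetic sequence with common difference d = 18.
Next term = 72 + 18 = 90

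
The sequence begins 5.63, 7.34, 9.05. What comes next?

Differences: 7.34 - 5.63 = 1.71
This is an arithmetic sequence with common difference d = 1.71.
Next term = 9.05 + 1.71 = 10.76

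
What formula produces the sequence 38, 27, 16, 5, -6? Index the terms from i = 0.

Check differences: 27 - 38 = -11
16 - 27 = -11
Common difference d = -11.
First term a = 38.
Formula: S_i = 38 - 11*i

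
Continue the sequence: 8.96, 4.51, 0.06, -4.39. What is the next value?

Differences: 4.51 - 8.96 = -4.45
This is an arithmetic sequence with common difference d = -4.45.
Next term = -4.39 + -4.45 = -8.84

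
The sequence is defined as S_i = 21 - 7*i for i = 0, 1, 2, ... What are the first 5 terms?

This is an arithmetic sequence.
i=0: S_0 = 21 + -7*0 = 21
i=1: S_1 = 21 + -7*1 = 14
i=2: S_2 = 21 + -7*2 = 7
i=3: S_3 = 21 + -7*3 = 0
i=4: S_4 = 21 + -7*4 = -7
The first 5 terms are: [21, 14, 7, 0, -7]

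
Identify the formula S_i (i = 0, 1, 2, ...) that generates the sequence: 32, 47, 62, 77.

Check differences: 47 - 32 = 15
62 - 47 = 15
Common difference d = 15.
First term a = 32.
Formula: S_i = 32 + 15*i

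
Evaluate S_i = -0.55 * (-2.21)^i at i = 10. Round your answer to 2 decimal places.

S_10 = -0.55 * (-2.21)^10 ≈ -0.55 * 2779.2188 ≈ -1528.57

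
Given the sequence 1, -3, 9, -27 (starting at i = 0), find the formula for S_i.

Check ratios: -3 / 1 = -3.0
Common ratio r = -3.
First term a = 1.
Formula: S_i = 1 * (-3)^i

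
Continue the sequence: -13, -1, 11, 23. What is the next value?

Differences: -1 - -13 = 12
This is an arithmetic sequence with common difference d = 12.
Next term = 23 + 12 = 35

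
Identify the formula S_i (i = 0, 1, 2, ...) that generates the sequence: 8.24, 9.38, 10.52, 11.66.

Check differences: 9.38 - 8.24 = 1.14
10.52 - 9.38 = 1.14
Common difference d = 1.14.
First term a = 8.24.
Formula: S_i = 8.24 + 1.14*i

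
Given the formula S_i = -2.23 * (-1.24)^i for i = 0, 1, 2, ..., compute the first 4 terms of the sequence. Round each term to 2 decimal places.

This is a geometric sequence.
i=0: S_0 = -2.23 * (-1.24)^0 = -2.23
i=1: S_1 = -2.23 * (-1.24)^1 ≈ 2.77
i=2: S_2 = -2.23 * (-1.24)^2 ≈ -3.43
i=3: S_3 = -2.23 * (-1.24)^3 ≈ 4.25
The first 4 terms are: [-2.23, 2.77, -3.43, 4.25]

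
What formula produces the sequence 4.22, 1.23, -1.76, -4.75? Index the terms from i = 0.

Check differences: 1.23 - 4.22 = -2.99
-1.76 - 1.23 = -2.99
Common difference d = -2.99.
First term a = 4.22.
Formula: S_i = 4.22 - 2.99*i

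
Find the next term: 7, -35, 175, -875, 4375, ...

Ratios: -35 / 7 = -5.0
This is a geometric sequence with common ratio r = -5.
Next term = 4375 * -5 = -21875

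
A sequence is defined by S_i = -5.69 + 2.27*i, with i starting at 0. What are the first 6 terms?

This is an arithmetic sequence.
i=0: S_0 = -5.69 + 2.27*0 = -5.69
i=1: S_1 = -5.69 + 2.27*1 = -3.42
i=2: S_2 = -5.69 + 2.27*2 = -1.15
i=3: S_3 = -5.69 + 2.27*3 = 1.12
i=4: S_4 = -5.69 + 2.27*4 = 3.39
i=5: S_5 = -5.69 + 2.27*5 = 5.66
The first 6 terms are: [-5.69, -3.42, -1.15, 1.12, 3.39, 5.66]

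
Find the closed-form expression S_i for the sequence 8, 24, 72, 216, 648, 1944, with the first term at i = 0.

Check ratios: 24 / 8 = 3.0
Common ratio r = 3.
First term a = 8.
Formula: S_i = 8 * 3^i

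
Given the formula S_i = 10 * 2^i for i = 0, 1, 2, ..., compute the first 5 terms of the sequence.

This is a geometric sequence.
i=0: S_0 = 10 * 2^0 = 10
i=1: S_1 = 10 * 2^1 = 20
i=2: S_2 = 10 * 2^2 = 40
i=3: S_3 = 10 * 2^3 = 80
i=4: S_4 = 10 * 2^4 = 160
The first 5 terms are: [10, 20, 40, 80, 160]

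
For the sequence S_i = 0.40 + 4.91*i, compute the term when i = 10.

S_10 = 0.4 + 4.91*10 = 0.4 + 49.1 = 49.5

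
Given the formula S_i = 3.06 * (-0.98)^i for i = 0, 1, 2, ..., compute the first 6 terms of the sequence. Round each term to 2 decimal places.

This is a geometric sequence.
i=0: S_0 = 3.06 * (-0.98)^0 = 3.06
i=1: S_1 = 3.06 * (-0.98)^1 ≈ -3.0
i=2: S_2 = 3.06 * (-0.98)^2 ≈ 2.94
i=3: S_3 = 3.06 * (-0.98)^3 ≈ -2.88
i=4: S_4 = 3.06 * (-0.98)^4 ≈ 2.82
i=5: S_5 = 3.06 * (-0.98)^5 ≈ -2.77
The first 6 terms are: [3.06, -3.0, 2.94, -2.88, 2.82, -2.77]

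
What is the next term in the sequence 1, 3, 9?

Ratios: 3 / 1 = 3.0
This is a geometric sequence with common ratio r = 3.
Next term = 9 * 3 = 27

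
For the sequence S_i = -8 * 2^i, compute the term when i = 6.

S_6 = -8 * 2^6 = -8 * 64 = -512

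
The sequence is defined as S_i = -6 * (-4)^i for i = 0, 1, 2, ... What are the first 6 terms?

This is a geometric sequence.
i=0: S_0 = -6 * (-4)^0 = -6
i=1: S_1 = -6 * (-4)^1 = 24
i=2: S_2 = -6 * (-4)^2 = -96
i=3: S_3 = -6 * (-4)^3 = 384
i=4: S_4 = -6 * (-4)^4 = -1536
i=5: S_5 = -6 * (-4)^5 = 6144
The first 6 terms are: [-6, 24, -96, 384, -1536, 6144]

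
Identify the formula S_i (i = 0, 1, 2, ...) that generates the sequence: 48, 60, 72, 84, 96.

Check differences: 60 - 48 = 12
72 - 60 = 12
Common difference d = 12.
First term a = 48.
Formula: S_i = 48 + 12*i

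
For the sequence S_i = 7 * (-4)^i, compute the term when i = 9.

S_9 = 7 * (-4)^9 = 7 * -262144 = -1835008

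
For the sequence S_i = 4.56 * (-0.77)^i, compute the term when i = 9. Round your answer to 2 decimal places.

S_9 = 4.56 * (-0.77)^9 ≈ 4.56 * -0.0952 ≈ -0.43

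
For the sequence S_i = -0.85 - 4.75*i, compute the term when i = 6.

S_6 = -0.85 + -4.75*6 = -0.85 + -28.5 = -29.35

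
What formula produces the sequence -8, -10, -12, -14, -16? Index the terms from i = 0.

Check differences: -10 - -8 = -2
-12 - -10 = -2
Common difference d = -2.
First term a = -8.
Formula: S_i = -8 - 2*i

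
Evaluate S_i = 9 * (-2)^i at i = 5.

S_5 = 9 * (-2)^5 = 9 * -32 = -288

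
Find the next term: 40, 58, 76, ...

Differences: 58 - 40 = 18
This is an arithmetic sequence with common difference d = 18.
Next term = 76 + 18 = 94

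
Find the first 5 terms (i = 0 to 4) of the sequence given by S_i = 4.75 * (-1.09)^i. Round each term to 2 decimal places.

This is a geometric sequence.
i=0: S_0 = 4.75 * (-1.09)^0 = 4.75
i=1: S_1 = 4.75 * (-1.09)^1 ≈ -5.18
i=2: S_2 = 4.75 * (-1.09)^2 ≈ 5.64
i=3: S_3 = 4.75 * (-1.09)^3 ≈ -6.15
i=4: S_4 = 4.75 * (-1.09)^4 ≈ 6.71
The first 5 terms are: [4.75, -5.18, 5.64, -6.15, 6.71]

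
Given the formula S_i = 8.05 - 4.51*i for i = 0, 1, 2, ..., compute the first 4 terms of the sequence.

This is an arithmetic sequence.
i=0: S_0 = 8.05 + -4.51*0 = 8.05
i=1: S_1 = 8.05 + -4.51*1 = 3.54
i=2: S_2 = 8.05 + -4.51*2 = -0.97
i=3: S_3 = 8.05 + -4.51*3 = -5.48
The first 4 terms are: [8.05, 3.54, -0.97, -5.48]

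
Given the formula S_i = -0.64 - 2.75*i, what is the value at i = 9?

S_9 = -0.64 + -2.75*9 = -0.64 + -24.75 = -25.39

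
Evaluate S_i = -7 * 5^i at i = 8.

S_8 = -7 * 5^8 = -7 * 390625 = -2734375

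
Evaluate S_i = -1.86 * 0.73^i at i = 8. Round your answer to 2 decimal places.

S_8 = -1.86 * 0.73^8 ≈ -1.86 * 0.0806 ≈ -0.15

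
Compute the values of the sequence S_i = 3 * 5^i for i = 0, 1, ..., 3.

This is a geometric sequence.
i=0: S_0 = 3 * 5^0 = 3
i=1: S_1 = 3 * 5^1 = 15
i=2: S_2 = 3 * 5^2 = 75
i=3: S_3 = 3 * 5^3 = 375
The first 4 terms are: [3, 15, 75, 375]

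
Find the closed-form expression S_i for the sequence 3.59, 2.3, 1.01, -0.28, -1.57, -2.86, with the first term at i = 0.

Check differences: 2.3 - 3.59 = -1.29
1.01 - 2.3 = -1.29
Common difference d = -1.29.
First term a = 3.59.
Formula: S_i = 3.59 - 1.29*i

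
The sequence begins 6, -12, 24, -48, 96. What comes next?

Ratios: -12 / 6 = -2.0
This is a geometric sequence with common ratio r = -2.
Next term = 96 * -2 = -192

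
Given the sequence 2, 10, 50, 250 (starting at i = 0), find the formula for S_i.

Check ratios: 10 / 2 = 5.0
Common ratio r = 5.
First term a = 2.
Formula: S_i = 2 * 5^i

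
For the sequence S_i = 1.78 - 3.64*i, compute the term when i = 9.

S_9 = 1.78 + -3.64*9 = 1.78 + -32.76 = -30.98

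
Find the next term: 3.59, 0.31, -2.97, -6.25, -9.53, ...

Differences: 0.31 - 3.59 = -3.28
This is an arithmetic sequence with common difference d = -3.28.
Next term = -9.53 + -3.28 = -12.81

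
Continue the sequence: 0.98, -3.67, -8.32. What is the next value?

Differences: -3.67 - 0.98 = -4.65
This is an arithmetic sequence with common difference d = -4.65.
Next term = -8.32 + -4.65 = -12.97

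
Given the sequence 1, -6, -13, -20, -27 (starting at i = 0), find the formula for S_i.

Check differences: -6 - 1 = -7
-13 - -6 = -7
Common difference d = -7.
First term a = 1.
Formula: S_i = 1 - 7*i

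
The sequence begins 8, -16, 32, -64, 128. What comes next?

Ratios: -16 / 8 = -2.0
This is a geometric sequence with common ratio r = -2.
Next term = 128 * -2 = -256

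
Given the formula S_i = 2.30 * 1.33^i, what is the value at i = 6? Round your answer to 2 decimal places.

S_6 = 2.3 * 1.33^6 ≈ 2.3 * 5.5349 ≈ 12.73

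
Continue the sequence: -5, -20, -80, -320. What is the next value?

Ratios: -20 / -5 = 4.0
This is a geometric sequence with common ratio r = 4.
Next term = -320 * 4 = -1280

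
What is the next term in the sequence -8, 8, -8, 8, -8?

Ratios: 8 / -8 = -1.0
This is a geometric sequence with common ratio r = -1.
Next term = -8 * -1 = 8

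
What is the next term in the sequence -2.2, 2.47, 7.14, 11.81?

Differences: 2.47 - -2.2 = 4.67
This is an arithmetic sequence with common difference d = 4.67.
Next term = 11.81 + 4.67 = 16.48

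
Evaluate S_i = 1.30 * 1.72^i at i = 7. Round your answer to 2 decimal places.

S_7 = 1.3 * 1.72^7 ≈ 1.3 * 44.5348 ≈ 57.9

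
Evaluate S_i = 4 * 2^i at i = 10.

S_10 = 4 * 2^10 = 4 * 1024 = 4096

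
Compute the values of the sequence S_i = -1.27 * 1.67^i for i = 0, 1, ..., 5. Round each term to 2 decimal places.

This is a geometric sequence.
i=0: S_0 = -1.27 * 1.67^0 = -1.27
i=1: S_1 = -1.27 * 1.67^1 ≈ -2.12
i=2: S_2 = -1.27 * 1.67^2 ≈ -3.54
i=3: S_3 = -1.27 * 1.67^3 ≈ -5.91
i=4: S_4 = -1.27 * 1.67^4 ≈ -9.88
i=5: S_5 = -1.27 * 1.67^5 ≈ -16.5
The first 6 terms are: [-1.27, -2.12, -3.54, -5.91, -9.88, -16.5]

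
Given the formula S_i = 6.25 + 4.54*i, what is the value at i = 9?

S_9 = 6.25 + 4.54*9 = 6.25 + 40.86 = 47.11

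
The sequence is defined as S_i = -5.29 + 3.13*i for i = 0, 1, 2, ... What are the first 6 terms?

This is an arithmetic sequence.
i=0: S_0 = -5.29 + 3.13*0 = -5.29
i=1: S_1 = -5.29 + 3.13*1 = -2.16
i=2: S_2 = -5.29 + 3.13*2 = 0.97
i=3: S_3 = -5.29 + 3.13*3 = 4.1
i=4: S_4 = -5.29 + 3.13*4 = 7.23
i=5: S_5 = -5.29 + 3.13*5 = 10.36
The first 6 terms are: [-5.29, -2.16, 0.97, 4.1, 7.23, 10.36]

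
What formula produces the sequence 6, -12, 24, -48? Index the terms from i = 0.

Check ratios: -12 / 6 = -2.0
Common ratio r = -2.
First term a = 6.
Formula: S_i = 6 * (-2)^i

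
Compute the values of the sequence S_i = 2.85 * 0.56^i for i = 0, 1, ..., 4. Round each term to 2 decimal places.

This is a geometric sequence.
i=0: S_0 = 2.85 * 0.56^0 = 2.85
i=1: S_1 = 2.85 * 0.56^1 ≈ 1.6
i=2: S_2 = 2.85 * 0.56^2 ≈ 0.89
i=3: S_3 = 2.85 * 0.56^3 ≈ 0.5
i=4: S_4 = 2.85 * 0.56^4 ≈ 0.28
The first 5 terms are: [2.85, 1.6, 0.89, 0.5, 0.28]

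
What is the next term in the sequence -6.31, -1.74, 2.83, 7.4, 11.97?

Differences: -1.74 - -6.31 = 4.57
This is an arithmetic sequence with common difference d = 4.57.
Next term = 11.97 + 4.57 = 16.54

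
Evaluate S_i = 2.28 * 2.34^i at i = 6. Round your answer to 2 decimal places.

S_6 = 2.28 * 2.34^6 ≈ 2.28 * 164.1705 ≈ 374.31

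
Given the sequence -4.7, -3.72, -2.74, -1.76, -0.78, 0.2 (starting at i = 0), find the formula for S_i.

Check differences: -3.72 - -4.7 = 0.98
-2.74 - -3.72 = 0.98
Common difference d = 0.98.
First term a = -4.7.
Formula: S_i = -4.70 + 0.98*i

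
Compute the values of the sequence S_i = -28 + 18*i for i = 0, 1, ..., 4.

This is an arithmetic sequence.
i=0: S_0 = -28 + 18*0 = -28
i=1: S_1 = -28 + 18*1 = -10
i=2: S_2 = -28 + 18*2 = 8
i=3: S_3 = -28 + 18*3 = 26
i=4: S_4 = -28 + 18*4 = 44
The first 5 terms are: [-28, -10, 8, 26, 44]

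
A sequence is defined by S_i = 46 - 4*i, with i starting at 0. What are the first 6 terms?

This is an arithmetic sequence.
i=0: S_0 = 46 + -4*0 = 46
i=1: S_1 = 46 + -4*1 = 42
i=2: S_2 = 46 + -4*2 = 38
i=3: S_3 = 46 + -4*3 = 34
i=4: S_4 = 46 + -4*4 = 30
i=5: S_5 = 46 + -4*5 = 26
The first 6 terms are: [46, 42, 38, 34, 30, 26]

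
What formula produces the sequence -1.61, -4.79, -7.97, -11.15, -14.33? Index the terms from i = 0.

Check differences: -4.79 - -1.61 = -3.18
-7.97 - -4.79 = -3.18
Common difference d = -3.18.
First term a = -1.61.
Formula: S_i = -1.61 - 3.18*i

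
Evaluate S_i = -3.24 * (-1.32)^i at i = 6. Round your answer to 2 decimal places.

S_6 = -3.24 * (-1.32)^6 ≈ -3.24 * 5.2899 ≈ -17.14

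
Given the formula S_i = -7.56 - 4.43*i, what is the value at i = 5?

S_5 = -7.56 + -4.43*5 = -7.56 + -22.15 = -29.71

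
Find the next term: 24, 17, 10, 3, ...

Differences: 17 - 24 = -7
This is an arithmetic sequence with common difference d = -7.
Next term = 3 + -7 = -4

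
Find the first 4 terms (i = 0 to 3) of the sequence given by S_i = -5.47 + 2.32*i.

This is an arithmetic sequence.
i=0: S_0 = -5.47 + 2.32*0 = -5.47
i=1: S_1 = -5.47 + 2.32*1 = -3.15
i=2: S_2 = -5.47 + 2.32*2 = -0.83
i=3: S_3 = -5.47 + 2.32*3 = 1.49
The first 4 terms are: [-5.47, -3.15, -0.83, 1.49]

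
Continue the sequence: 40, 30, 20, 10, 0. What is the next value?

Differences: 30 - 40 = -10
This is an arithmetic sequence with common difference d = -10.
Next term = 0 + -10 = -10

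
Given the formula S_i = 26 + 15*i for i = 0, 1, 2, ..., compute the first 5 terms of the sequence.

This is an arithmetic sequence.
i=0: S_0 = 26 + 15*0 = 26
i=1: S_1 = 26 + 15*1 = 41
i=2: S_2 = 26 + 15*2 = 56
i=3: S_3 = 26 + 15*3 = 71
i=4: S_4 = 26 + 15*4 = 86
The first 5 terms are: [26, 41, 56, 71, 86]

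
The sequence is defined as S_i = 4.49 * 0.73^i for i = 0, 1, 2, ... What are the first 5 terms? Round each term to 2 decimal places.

This is a geometric sequence.
i=0: S_0 = 4.49 * 0.73^0 = 4.49
i=1: S_1 = 4.49 * 0.73^1 ≈ 3.28
i=2: S_2 = 4.49 * 0.73^2 ≈ 2.39
i=3: S_3 = 4.49 * 0.73^3 ≈ 1.75
i=4: S_4 = 4.49 * 0.73^4 ≈ 1.28
The first 5 terms are: [4.49, 3.28, 2.39, 1.75, 1.28]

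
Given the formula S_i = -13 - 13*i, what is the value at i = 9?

S_9 = -13 + -13*9 = -13 + -117 = -130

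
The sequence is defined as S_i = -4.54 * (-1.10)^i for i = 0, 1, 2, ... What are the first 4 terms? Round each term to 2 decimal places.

This is a geometric sequence.
i=0: S_0 = -4.54 * (-1.1)^0 = -4.54
i=1: S_1 = -4.54 * (-1.1)^1 ≈ 4.99
i=2: S_2 = -4.54 * (-1.1)^2 ≈ -5.49
i=3: S_3 = -4.54 * (-1.1)^3 ≈ 6.04
The first 4 terms are: [-4.54, 4.99, -5.49, 6.04]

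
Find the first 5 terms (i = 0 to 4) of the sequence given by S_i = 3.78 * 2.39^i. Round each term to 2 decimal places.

This is a geometric sequence.
i=0: S_0 = 3.78 * 2.39^0 = 3.78
i=1: S_1 = 3.78 * 2.39^1 ≈ 9.03
i=2: S_2 = 3.78 * 2.39^2 ≈ 21.59
i=3: S_3 = 3.78 * 2.39^3 ≈ 51.6
i=4: S_4 = 3.78 * 2.39^4 ≈ 123.33
The first 5 terms are: [3.78, 9.03, 21.59, 51.6, 123.33]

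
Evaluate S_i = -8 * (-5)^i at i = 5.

S_5 = -8 * (-5)^5 = -8 * -3125 = 25000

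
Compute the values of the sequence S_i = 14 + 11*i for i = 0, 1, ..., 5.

This is an arithmetic sequence.
i=0: S_0 = 14 + 11*0 = 14
i=1: S_1 = 14 + 11*1 = 25
i=2: S_2 = 14 + 11*2 = 36
i=3: S_3 = 14 + 11*3 = 47
i=4: S_4 = 14 + 11*4 = 58
i=5: S_5 = 14 + 11*5 = 69
The first 6 terms are: [14, 25, 36, 47, 58, 69]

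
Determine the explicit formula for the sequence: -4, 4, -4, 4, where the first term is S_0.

Check ratios: 4 / -4 = -1.0
Common ratio r = -1.
First term a = -4.
Formula: S_i = -4 * (-1)^i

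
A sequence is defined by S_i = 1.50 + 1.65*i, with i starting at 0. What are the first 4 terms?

This is an arithmetic sequence.
i=0: S_0 = 1.5 + 1.65*0 = 1.5
i=1: S_1 = 1.5 + 1.65*1 = 3.15
i=2: S_2 = 1.5 + 1.65*2 = 4.8
i=3: S_3 = 1.5 + 1.65*3 = 6.45
The first 4 terms are: [1.5, 3.15, 4.8, 6.45]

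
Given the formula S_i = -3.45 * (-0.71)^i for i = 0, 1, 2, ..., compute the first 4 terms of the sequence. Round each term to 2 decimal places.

This is a geometric sequence.
i=0: S_0 = -3.45 * (-0.71)^0 = -3.45
i=1: S_1 = -3.45 * (-0.71)^1 ≈ 2.45
i=2: S_2 = -3.45 * (-0.71)^2 ≈ -1.74
i=3: S_3 = -3.45 * (-0.71)^3 ≈ 1.23
The first 4 terms are: [-3.45, 2.45, -1.74, 1.23]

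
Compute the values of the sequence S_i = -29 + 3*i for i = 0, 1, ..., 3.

This is an arithmetic sequence.
i=0: S_0 = -29 + 3*0 = -29
i=1: S_1 = -29 + 3*1 = -26
i=2: S_2 = -29 + 3*2 = -23
i=3: S_3 = -29 + 3*3 = -20
The first 4 terms are: [-29, -26, -23, -20]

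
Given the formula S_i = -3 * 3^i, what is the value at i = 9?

S_9 = -3 * 3^9 = -3 * 19683 = -59049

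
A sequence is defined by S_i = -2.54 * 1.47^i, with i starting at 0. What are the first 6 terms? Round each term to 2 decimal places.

This is a geometric sequence.
i=0: S_0 = -2.54 * 1.47^0 = -2.54
i=1: S_1 = -2.54 * 1.47^1 ≈ -3.73
i=2: S_2 = -2.54 * 1.47^2 ≈ -5.49
i=3: S_3 = -2.54 * 1.47^3 ≈ -8.07
i=4: S_4 = -2.54 * 1.47^4 ≈ -11.86
i=5: S_5 = -2.54 * 1.47^5 ≈ -17.43
The first 6 terms are: [-2.54, -3.73, -5.49, -8.07, -11.86, -17.43]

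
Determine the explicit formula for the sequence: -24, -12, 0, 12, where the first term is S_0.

Check differences: -12 - -24 = 12
0 - -12 = 12
Common difference d = 12.
First term a = -24.
Formula: S_i = -24 + 12*i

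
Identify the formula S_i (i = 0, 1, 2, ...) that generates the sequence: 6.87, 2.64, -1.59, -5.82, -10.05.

Check differences: 2.64 - 6.87 = -4.23
-1.59 - 2.64 = -4.23
Common difference d = -4.23.
First term a = 6.87.
Formula: S_i = 6.87 - 4.23*i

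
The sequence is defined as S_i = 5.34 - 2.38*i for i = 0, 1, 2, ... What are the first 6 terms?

This is an arithmetic sequence.
i=0: S_0 = 5.34 + -2.38*0 = 5.34
i=1: S_1 = 5.34 + -2.38*1 = 2.96
i=2: S_2 = 5.34 + -2.38*2 = 0.58
i=3: S_3 = 5.34 + -2.38*3 = -1.8
i=4: S_4 = 5.34 + -2.38*4 = -4.18
i=5: S_5 = 5.34 + -2.38*5 = -6.56
The first 6 terms are: [5.34, 2.96, 0.58, -1.8, -4.18, -6.56]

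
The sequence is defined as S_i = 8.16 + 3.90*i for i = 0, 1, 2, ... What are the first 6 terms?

This is an arithmetic sequence.
i=0: S_0 = 8.16 + 3.9*0 = 8.16
i=1: S_1 = 8.16 + 3.9*1 = 12.06
i=2: S_2 = 8.16 + 3.9*2 = 15.96
i=3: S_3 = 8.16 + 3.9*3 = 19.86
i=4: S_4 = 8.16 + 3.9*4 = 23.76
i=5: S_5 = 8.16 + 3.9*5 = 27.66
The first 6 terms are: [8.16, 12.06, 15.96, 19.86, 23.76, 27.66]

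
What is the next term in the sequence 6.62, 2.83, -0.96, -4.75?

Differences: 2.83 - 6.62 = -3.79
This is an arithmetic sequence with common difference d = -3.79.
Next term = -4.75 + -3.79 = -8.54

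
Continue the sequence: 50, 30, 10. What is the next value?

Differences: 30 - 50 = -20
This is an arithmetic sequence with common difference d = -20.
Next term = 10 + -20 = -10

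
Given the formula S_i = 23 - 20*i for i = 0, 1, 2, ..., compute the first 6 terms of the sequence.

This is an arithmetic sequence.
i=0: S_0 = 23 + -20*0 = 23
i=1: S_1 = 23 + -20*1 = 3
i=2: S_2 = 23 + -20*2 = -17
i=3: S_3 = 23 + -20*3 = -37
i=4: S_4 = 23 + -20*4 = -57
i=5: S_5 = 23 + -20*5 = -77
The first 6 terms are: [23, 3, -17, -37, -57, -77]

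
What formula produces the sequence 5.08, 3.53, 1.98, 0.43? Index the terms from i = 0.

Check differences: 3.53 - 5.08 = -1.55
1.98 - 3.53 = -1.55
Common difference d = -1.55.
First term a = 5.08.
Formula: S_i = 5.08 - 1.55*i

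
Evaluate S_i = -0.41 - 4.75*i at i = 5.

S_5 = -0.41 + -4.75*5 = -0.41 + -23.75 = -24.16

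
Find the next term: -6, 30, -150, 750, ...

Ratios: 30 / -6 = -5.0
This is a geometric sequence with common ratio r = -5.
Next term = 750 * -5 = -3750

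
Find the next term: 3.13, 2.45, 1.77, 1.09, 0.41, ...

Differences: 2.45 - 3.13 = -0.68
This is an arithmetic sequence with common difference d = -0.68.
Next term = 0.41 + -0.68 = -0.27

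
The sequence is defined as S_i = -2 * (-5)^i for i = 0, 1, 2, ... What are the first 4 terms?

This is a geometric sequence.
i=0: S_0 = -2 * (-5)^0 = -2
i=1: S_1 = -2 * (-5)^1 = 10
i=2: S_2 = -2 * (-5)^2 = -50
i=3: S_3 = -2 * (-5)^3 = 250
The first 4 terms are: [-2, 10, -50, 250]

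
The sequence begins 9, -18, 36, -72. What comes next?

Ratios: -18 / 9 = -2.0
This is a geometric sequence with common ratio r = -2.
Next term = -72 * -2 = 144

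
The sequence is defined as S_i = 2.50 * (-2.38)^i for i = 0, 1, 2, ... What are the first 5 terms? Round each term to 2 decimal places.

This is a geometric sequence.
i=0: S_0 = 2.5 * (-2.38)^0 = 2.5
i=1: S_1 = 2.5 * (-2.38)^1 = -5.95
i=2: S_2 = 2.5 * (-2.38)^2 ≈ 14.16
i=3: S_3 = 2.5 * (-2.38)^3 ≈ -33.7
i=4: S_4 = 2.5 * (-2.38)^4 ≈ 80.21
The first 5 terms are: [2.5, -5.95, 14.16, -33.7, 80.21]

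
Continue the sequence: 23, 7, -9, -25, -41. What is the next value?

Differences: 7 - 23 = -16
This is an arithmetic sequence with common difference d = -16.
Next term = -41 + -16 = -57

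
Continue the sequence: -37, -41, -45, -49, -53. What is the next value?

Differences: -41 - -37 = -4
This is an arithmetic sequence with common difference d = -4.
Next term = -53 + -4 = -57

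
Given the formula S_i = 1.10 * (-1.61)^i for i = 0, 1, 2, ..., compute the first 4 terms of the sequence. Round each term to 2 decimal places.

This is a geometric sequence.
i=0: S_0 = 1.1 * (-1.61)^0 = 1.1
i=1: S_1 = 1.1 * (-1.61)^1 ≈ -1.77
i=2: S_2 = 1.1 * (-1.61)^2 ≈ 2.85
i=3: S_3 = 1.1 * (-1.61)^3 ≈ -4.59
The first 4 terms are: [1.1, -1.77, 2.85, -4.59]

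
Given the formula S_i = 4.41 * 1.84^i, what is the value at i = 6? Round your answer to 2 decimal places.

S_6 = 4.41 * 1.84^6 ≈ 4.41 * 38.8067 ≈ 171.14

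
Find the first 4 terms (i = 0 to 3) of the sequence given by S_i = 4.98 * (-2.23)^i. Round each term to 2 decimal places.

This is a geometric sequence.
i=0: S_0 = 4.98 * (-2.23)^0 = 4.98
i=1: S_1 = 4.98 * (-2.23)^1 ≈ -11.11
i=2: S_2 = 4.98 * (-2.23)^2 ≈ 24.77
i=3: S_3 = 4.98 * (-2.23)^3 ≈ -55.23
The first 4 terms are: [4.98, -11.11, 24.77, -55.23]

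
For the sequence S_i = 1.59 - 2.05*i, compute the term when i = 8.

S_8 = 1.59 + -2.05*8 = 1.59 + -16.4 = -14.81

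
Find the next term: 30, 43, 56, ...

Differences: 43 - 30 = 13
This is an arithmetic sequence with common difference d = 13.
Next term = 56 + 13 = 69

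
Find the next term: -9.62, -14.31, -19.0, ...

Differences: -14.31 - -9.62 = -4.69
This is an arithmetic sequence with common difference d = -4.69.
Next term = -19.0 + -4.69 = -23.69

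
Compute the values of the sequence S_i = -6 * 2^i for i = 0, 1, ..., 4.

This is a geometric sequence.
i=0: S_0 = -6 * 2^0 = -6
i=1: S_1 = -6 * 2^1 = -12
i=2: S_2 = -6 * 2^2 = -24
i=3: S_3 = -6 * 2^3 = -48
i=4: S_4 = -6 * 2^4 = -96
The first 5 terms are: [-6, -12, -24, -48, -96]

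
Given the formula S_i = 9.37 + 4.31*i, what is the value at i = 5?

S_5 = 9.37 + 4.31*5 = 9.37 + 21.55 = 30.92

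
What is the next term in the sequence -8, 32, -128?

Ratios: 32 / -8 = -4.0
This is a geometric sequence with common ratio r = -4.
Next term = -128 * -4 = 512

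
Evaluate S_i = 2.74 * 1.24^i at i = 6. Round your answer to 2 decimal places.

S_6 = 2.74 * 1.24^6 ≈ 2.74 * 3.6352 ≈ 9.96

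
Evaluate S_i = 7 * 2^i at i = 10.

S_10 = 7 * 2^10 = 7 * 1024 = 7168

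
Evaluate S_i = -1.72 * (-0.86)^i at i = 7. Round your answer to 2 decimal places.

S_7 = -1.72 * (-0.86)^7 ≈ -1.72 * -0.3479 ≈ 0.6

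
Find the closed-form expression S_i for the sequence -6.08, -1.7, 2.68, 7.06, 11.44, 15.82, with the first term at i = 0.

Check differences: -1.7 - -6.08 = 4.38
2.68 - -1.7 = 4.38
Common difference d = 4.38.
First term a = -6.08.
Formula: S_i = -6.08 + 4.38*i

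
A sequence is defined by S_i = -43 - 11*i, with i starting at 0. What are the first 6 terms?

This is an arithmetic sequence.
i=0: S_0 = -43 + -11*0 = -43
i=1: S_1 = -43 + -11*1 = -54
i=2: S_2 = -43 + -11*2 = -65
i=3: S_3 = -43 + -11*3 = -76
i=4: S_4 = -43 + -11*4 = -87
i=5: S_5 = -43 + -11*5 = -98
The first 6 terms are: [-43, -54, -65, -76, -87, -98]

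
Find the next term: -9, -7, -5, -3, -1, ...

Differences: -7 - -9 = 2
This is an arithmetic sequence with common difference d = 2.
Next term = -1 + 2 = 1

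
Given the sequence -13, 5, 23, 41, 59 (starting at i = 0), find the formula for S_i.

Check differences: 5 - -13 = 18
23 - 5 = 18
Common difference d = 18.
First term a = -13.
Formula: S_i = -13 + 18*i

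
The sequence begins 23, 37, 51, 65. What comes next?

Differences: 37 - 23 = 14
This is an arithmetic sequence with common difference d = 14.
Next term = 65 + 14 = 79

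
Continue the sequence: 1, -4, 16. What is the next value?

Ratios: -4 / 1 = -4.0
This is a geometric sequence with common ratio r = -4.
Next term = 16 * -4 = -64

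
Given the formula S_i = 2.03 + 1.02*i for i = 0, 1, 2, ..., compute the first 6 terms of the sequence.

This is an arithmetic sequence.
i=0: S_0 = 2.03 + 1.02*0 = 2.03
i=1: S_1 = 2.03 + 1.02*1 = 3.05
i=2: S_2 = 2.03 + 1.02*2 = 4.07
i=3: S_3 = 2.03 + 1.02*3 = 5.09
i=4: S_4 = 2.03 + 1.02*4 = 6.11
i=5: S_5 = 2.03 + 1.02*5 = 7.13
The first 6 terms are: [2.03, 3.05, 4.07, 5.09, 6.11, 7.13]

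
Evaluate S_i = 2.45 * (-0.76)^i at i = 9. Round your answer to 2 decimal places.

S_9 = 2.45 * (-0.76)^9 ≈ 2.45 * -0.0846 ≈ -0.21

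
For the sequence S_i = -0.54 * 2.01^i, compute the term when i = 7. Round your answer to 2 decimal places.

S_7 = -0.54 * 2.01^7 ≈ -0.54 * 132.5478 ≈ -71.58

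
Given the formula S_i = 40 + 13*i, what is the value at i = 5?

S_5 = 40 + 13*5 = 40 + 65 = 105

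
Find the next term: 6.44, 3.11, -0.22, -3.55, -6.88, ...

Differences: 3.11 - 6.44 = -3.33
This is an arithmetic sequence with common difference d = -3.33.
Next term = -6.88 + -3.33 = -10.21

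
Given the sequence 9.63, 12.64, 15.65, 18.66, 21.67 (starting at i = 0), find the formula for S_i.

Check differences: 12.64 - 9.63 = 3.01
15.65 - 12.64 = 3.01
Common difference d = 3.01.
First term a = 9.63.
Formula: S_i = 9.63 + 3.01*i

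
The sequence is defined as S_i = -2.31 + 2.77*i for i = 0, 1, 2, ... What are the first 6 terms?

This is an arithmetic sequence.
i=0: S_0 = -2.31 + 2.77*0 = -2.31
i=1: S_1 = -2.31 + 2.77*1 = 0.46
i=2: S_2 = -2.31 + 2.77*2 = 3.23
i=3: S_3 = -2.31 + 2.77*3 = 6.0
i=4: S_4 = -2.31 + 2.77*4 = 8.77
i=5: S_5 = -2.31 + 2.77*5 = 11.54
The first 6 terms are: [-2.31, 0.46, 3.23, 6.0, 8.77, 11.54]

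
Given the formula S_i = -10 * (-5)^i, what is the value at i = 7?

S_7 = -10 * (-5)^7 = -10 * -78125 = 781250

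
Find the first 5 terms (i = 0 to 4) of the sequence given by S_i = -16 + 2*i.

This is an arithmetic sequence.
i=0: S_0 = -16 + 2*0 = -16
i=1: S_1 = -16 + 2*1 = -14
i=2: S_2 = -16 + 2*2 = -12
i=3: S_3 = -16 + 2*3 = -10
i=4: S_4 = -16 + 2*4 = -8
The first 5 terms are: [-16, -14, -12, -10, -8]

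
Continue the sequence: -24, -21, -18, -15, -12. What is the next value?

Differences: -21 - -24 = 3
This is an arithmetic sequence with common difference d = 3.
Next term = -12 + 3 = -9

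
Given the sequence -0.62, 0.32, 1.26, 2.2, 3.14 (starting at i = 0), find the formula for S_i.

Check differences: 0.32 - -0.62 = 0.94
1.26 - 0.32 = 0.94
Common difference d = 0.94.
First term a = -0.62.
Formula: S_i = -0.62 + 0.94*i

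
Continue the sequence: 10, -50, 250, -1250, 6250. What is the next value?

Ratios: -50 / 10 = -5.0
This is a geometric sequence with common ratio r = -5.
Next term = 6250 * -5 = -31250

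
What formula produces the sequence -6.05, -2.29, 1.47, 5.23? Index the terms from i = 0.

Check differences: -2.29 - -6.05 = 3.76
1.47 - -2.29 = 3.76
Common difference d = 3.76.
First term a = -6.05.
Formula: S_i = -6.05 + 3.76*i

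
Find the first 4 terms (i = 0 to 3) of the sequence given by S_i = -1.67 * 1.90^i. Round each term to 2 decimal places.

This is a geometric sequence.
i=0: S_0 = -1.67 * 1.9^0 = -1.67
i=1: S_1 = -1.67 * 1.9^1 ≈ -3.17
i=2: S_2 = -1.67 * 1.9^2 ≈ -6.03
i=3: S_3 = -1.67 * 1.9^3 ≈ -11.45
The first 4 terms are: [-1.67, -3.17, -6.03, -11.45]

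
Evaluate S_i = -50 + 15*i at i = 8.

S_8 = -50 + 15*8 = -50 + 120 = 70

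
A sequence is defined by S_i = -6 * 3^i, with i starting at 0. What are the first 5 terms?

This is a geometric sequence.
i=0: S_0 = -6 * 3^0 = -6
i=1: S_1 = -6 * 3^1 = -18
i=2: S_2 = -6 * 3^2 = -54
i=3: S_3 = -6 * 3^3 = -162
i=4: S_4 = -6 * 3^4 = -486
The first 5 terms are: [-6, -18, -54, -162, -486]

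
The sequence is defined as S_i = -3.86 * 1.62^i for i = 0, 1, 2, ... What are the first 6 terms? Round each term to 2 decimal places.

This is a geometric sequence.
i=0: S_0 = -3.86 * 1.62^0 = -3.86
i=1: S_1 = -3.86 * 1.62^1 ≈ -6.25
i=2: S_2 = -3.86 * 1.62^2 ≈ -10.13
i=3: S_3 = -3.86 * 1.62^3 ≈ -16.41
i=4: S_4 = -3.86 * 1.62^4 ≈ -26.59
i=5: S_5 = -3.86 * 1.62^5 ≈ -43.07
The first 6 terms are: [-3.86, -6.25, -10.13, -16.41, -26.59, -43.07]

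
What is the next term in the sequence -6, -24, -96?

Ratios: -24 / -6 = 4.0
This is a geometric sequence with common ratio r = 4.
Next term = -96 * 4 = -384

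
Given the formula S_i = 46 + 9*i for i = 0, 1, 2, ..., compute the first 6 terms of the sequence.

This is an arithmetic sequence.
i=0: S_0 = 46 + 9*0 = 46
i=1: S_1 = 46 + 9*1 = 55
i=2: S_2 = 46 + 9*2 = 64
i=3: S_3 = 46 + 9*3 = 73
i=4: S_4 = 46 + 9*4 = 82
i=5: S_5 = 46 + 9*5 = 91
The first 6 terms are: [46, 55, 64, 73, 82, 91]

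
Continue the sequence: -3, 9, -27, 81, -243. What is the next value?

Ratios: 9 / -3 = -3.0
This is a geometric sequence with common ratio r = -3.
Next term = -243 * -3 = 729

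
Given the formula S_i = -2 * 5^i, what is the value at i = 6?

S_6 = -2 * 5^6 = -2 * 15625 = -31250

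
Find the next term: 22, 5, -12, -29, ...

Differences: 5 - 22 = -17
This is an arithmetic sequence with common difference d = -17.
Next term = -29 + -17 = -46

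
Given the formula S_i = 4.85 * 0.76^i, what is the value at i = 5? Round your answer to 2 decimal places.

S_5 = 4.85 * 0.76^5 ≈ 4.85 * 0.2536 ≈ 1.23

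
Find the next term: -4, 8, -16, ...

Ratios: 8 / -4 = -2.0
This is a geometric sequence with common ratio r = -2.
Next term = -16 * -2 = 32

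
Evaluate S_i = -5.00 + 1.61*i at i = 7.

S_7 = -5.0 + 1.61*7 = -5.0 + 11.27 = 6.27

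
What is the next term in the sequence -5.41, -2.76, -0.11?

Differences: -2.76 - -5.41 = 2.65
This is an arithmetic sequence with common difference d = 2.65.
Next term = -0.11 + 2.65 = 2.54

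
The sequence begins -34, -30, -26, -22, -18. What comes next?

Differences: -30 - -34 = 4
This is an arithmetic sequence with common difference d = 4.
Next term = -18 + 4 = -14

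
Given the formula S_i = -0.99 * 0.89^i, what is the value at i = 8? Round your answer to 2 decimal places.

S_8 = -0.99 * 0.89^8 ≈ -0.99 * 0.3937 ≈ -0.39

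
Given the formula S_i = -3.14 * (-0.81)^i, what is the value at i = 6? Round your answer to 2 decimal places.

S_6 = -3.14 * (-0.81)^6 ≈ -3.14 * 0.2824 ≈ -0.89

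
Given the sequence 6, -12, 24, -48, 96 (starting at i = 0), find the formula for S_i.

Check ratios: -12 / 6 = -2.0
Common ratio r = -2.
First term a = 6.
Formula: S_i = 6 * (-2)^i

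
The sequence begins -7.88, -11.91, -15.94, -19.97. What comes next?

Differences: -11.91 - -7.88 = -4.03
This is an arithmetic sequence with common difference d = -4.03.
Next term = -19.97 + -4.03 = -24.0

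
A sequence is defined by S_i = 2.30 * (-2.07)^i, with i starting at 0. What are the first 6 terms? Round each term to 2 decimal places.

This is a geometric sequence.
i=0: S_0 = 2.3 * (-2.07)^0 = 2.3
i=1: S_1 = 2.3 * (-2.07)^1 ≈ -4.76
i=2: S_2 = 2.3 * (-2.07)^2 ≈ 9.86
i=3: S_3 = 2.3 * (-2.07)^3 ≈ -20.4
i=4: S_4 = 2.3 * (-2.07)^4 ≈ 42.23
i=5: S_5 = 2.3 * (-2.07)^5 ≈ -87.41
The first 6 terms are: [2.3, -4.76, 9.86, -20.4, 42.23, -87.41]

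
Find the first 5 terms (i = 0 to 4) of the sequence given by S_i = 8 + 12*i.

This is an arithmetic sequence.
i=0: S_0 = 8 + 12*0 = 8
i=1: S_1 = 8 + 12*1 = 20
i=2: S_2 = 8 + 12*2 = 32
i=3: S_3 = 8 + 12*3 = 44
i=4: S_4 = 8 + 12*4 = 56
The first 5 terms are: [8, 20, 32, 44, 56]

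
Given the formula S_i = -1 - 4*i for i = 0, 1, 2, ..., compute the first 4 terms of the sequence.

This is an arithmetic sequence.
i=0: S_0 = -1 + -4*0 = -1
i=1: S_1 = -1 + -4*1 = -5
i=2: S_2 = -1 + -4*2 = -9
i=3: S_3 = -1 + -4*3 = -13
The first 4 terms are: [-1, -5, -9, -13]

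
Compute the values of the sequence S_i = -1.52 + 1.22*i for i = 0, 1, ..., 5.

This is an arithmetic sequence.
i=0: S_0 = -1.52 + 1.22*0 = -1.52
i=1: S_1 = -1.52 + 1.22*1 = -0.3
i=2: S_2 = -1.52 + 1.22*2 = 0.92
i=3: S_3 = -1.52 + 1.22*3 = 2.14
i=4: S_4 = -1.52 + 1.22*4 = 3.36
i=5: S_5 = -1.52 + 1.22*5 = 4.58
The first 6 terms are: [-1.52, -0.3, 0.92, 2.14, 3.36, 4.58]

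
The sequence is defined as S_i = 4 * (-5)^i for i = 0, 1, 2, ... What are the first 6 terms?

This is a geometric sequence.
i=0: S_0 = 4 * (-5)^0 = 4
i=1: S_1 = 4 * (-5)^1 = -20
i=2: S_2 = 4 * (-5)^2 = 100
i=3: S_3 = 4 * (-5)^3 = -500
i=4: S_4 = 4 * (-5)^4 = 2500
i=5: S_5 = 4 * (-5)^5 = -12500
The first 6 terms are: [4, -20, 100, -500, 2500, -12500]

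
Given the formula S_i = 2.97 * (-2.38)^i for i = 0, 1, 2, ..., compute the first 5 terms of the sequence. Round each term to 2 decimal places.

This is a geometric sequence.
i=0: S_0 = 2.97 * (-2.38)^0 = 2.97
i=1: S_1 = 2.97 * (-2.38)^1 ≈ -7.07
i=2: S_2 = 2.97 * (-2.38)^2 ≈ 16.82
i=3: S_3 = 2.97 * (-2.38)^3 ≈ -40.04
i=4: S_4 = 2.97 * (-2.38)^4 ≈ 95.29
The first 5 terms are: [2.97, -7.07, 16.82, -40.04, 95.29]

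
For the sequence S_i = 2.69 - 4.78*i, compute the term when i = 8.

S_8 = 2.69 + -4.78*8 = 2.69 + -38.24 = -35.55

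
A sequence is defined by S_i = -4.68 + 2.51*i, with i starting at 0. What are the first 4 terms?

This is an arithmetic sequence.
i=0: S_0 = -4.68 + 2.51*0 = -4.68
i=1: S_1 = -4.68 + 2.51*1 = -2.17
i=2: S_2 = -4.68 + 2.51*2 = 0.34
i=3: S_3 = -4.68 + 2.51*3 = 2.85
The first 4 terms are: [-4.68, -2.17, 0.34, 2.85]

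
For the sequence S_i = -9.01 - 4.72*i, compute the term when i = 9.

S_9 = -9.01 + -4.72*9 = -9.01 + -42.48 = -51.49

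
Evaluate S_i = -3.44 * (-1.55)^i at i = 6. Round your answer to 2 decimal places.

S_6 = -3.44 * (-1.55)^6 ≈ -3.44 * 13.8672 ≈ -47.7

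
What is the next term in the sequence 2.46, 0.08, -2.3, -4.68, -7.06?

Differences: 0.08 - 2.46 = -2.38
This is an arithmetic sequence with common difference d = -2.38.
Next term = -7.06 + -2.38 = -9.44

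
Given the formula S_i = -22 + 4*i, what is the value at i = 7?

S_7 = -22 + 4*7 = -22 + 28 = 6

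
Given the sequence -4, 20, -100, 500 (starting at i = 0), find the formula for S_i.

Check ratios: 20 / -4 = -5.0
Common ratio r = -5.
First term a = -4.
Formula: S_i = -4 * (-5)^i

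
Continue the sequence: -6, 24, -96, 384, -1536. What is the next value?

Ratios: 24 / -6 = -4.0
This is a geometric sequence with common ratio r = -4.
Next term = -1536 * -4 = 6144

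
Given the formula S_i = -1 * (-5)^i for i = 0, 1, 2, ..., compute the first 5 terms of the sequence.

This is a geometric sequence.
i=0: S_0 = -1 * (-5)^0 = -1
i=1: S_1 = -1 * (-5)^1 = 5
i=2: S_2 = -1 * (-5)^2 = -25
i=3: S_3 = -1 * (-5)^3 = 125
i=4: S_4 = -1 * (-5)^4 = -625
The first 5 terms are: [-1, 5, -25, 125, -625]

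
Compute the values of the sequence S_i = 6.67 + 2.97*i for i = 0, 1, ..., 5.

This is an arithmetic sequence.
i=0: S_0 = 6.67 + 2.97*0 = 6.67
i=1: S_1 = 6.67 + 2.97*1 = 9.64
i=2: S_2 = 6.67 + 2.97*2 = 12.61
i=3: S_3 = 6.67 + 2.97*3 = 15.58
i=4: S_4 = 6.67 + 2.97*4 = 18.55
i=5: S_5 = 6.67 + 2.97*5 = 21.52
The first 6 terms are: [6.67, 9.64, 12.61, 15.58, 18.55, 21.52]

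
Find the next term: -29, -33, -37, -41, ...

Differences: -33 - -29 = -4
This is an arithmetic sequence with common difference d = -4.
Next term = -41 + -4 = -45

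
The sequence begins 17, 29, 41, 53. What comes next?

Differences: 29 - 17 = 12
This is an arithmetic sequence with common difference d = 12.
Next term = 53 + 12 = 65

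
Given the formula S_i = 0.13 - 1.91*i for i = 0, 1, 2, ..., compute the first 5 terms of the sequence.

This is an arithmetic sequence.
i=0: S_0 = 0.13 + -1.91*0 = 0.13
i=1: S_1 = 0.13 + -1.91*1 = -1.78
i=2: S_2 = 0.13 + -1.91*2 = -3.69
i=3: S_3 = 0.13 + -1.91*3 = -5.6
i=4: S_4 = 0.13 + -1.91*4 = -7.51
The first 5 terms are: [0.13, -1.78, -3.69, -5.6, -7.51]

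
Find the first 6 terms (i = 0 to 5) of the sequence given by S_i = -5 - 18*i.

This is an arithmetic sequence.
i=0: S_0 = -5 + -18*0 = -5
i=1: S_1 = -5 + -18*1 = -23
i=2: S_2 = -5 + -18*2 = -41
i=3: S_3 = -5 + -18*3 = -59
i=4: S_4 = -5 + -18*4 = -77
i=5: S_5 = -5 + -18*5 = -95
The first 6 terms are: [-5, -23, -41, -59, -77, -95]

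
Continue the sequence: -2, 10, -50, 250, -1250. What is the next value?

Ratios: 10 / -2 = -5.0
This is a geometric sequence with common ratio r = -5.
Next term = -1250 * -5 = 6250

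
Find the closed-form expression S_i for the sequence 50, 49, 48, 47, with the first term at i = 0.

Check differences: 49 - 50 = -1
48 - 49 = -1
Common difference d = -1.
First term a = 50.
Formula: S_i = 50 - 1*i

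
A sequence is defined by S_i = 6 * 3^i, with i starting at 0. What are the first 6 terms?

This is a geometric sequence.
i=0: S_0 = 6 * 3^0 = 6
i=1: S_1 = 6 * 3^1 = 18
i=2: S_2 = 6 * 3^2 = 54
i=3: S_3 = 6 * 3^3 = 162
i=4: S_4 = 6 * 3^4 = 486
i=5: S_5 = 6 * 3^5 = 1458
The first 6 terms are: [6, 18, 54, 162, 486, 1458]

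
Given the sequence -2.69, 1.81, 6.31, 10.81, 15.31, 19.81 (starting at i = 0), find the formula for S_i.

Check differences: 1.81 - -2.69 = 4.5
6.31 - 1.81 = 4.5
Common difference d = 4.5.
First term a = -2.69.
Formula: S_i = -2.69 + 4.50*i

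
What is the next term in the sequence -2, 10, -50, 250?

Ratios: 10 / -2 = -5.0
This is a geometric sequence with common ratio r = -5.
Next term = 250 * -5 = -1250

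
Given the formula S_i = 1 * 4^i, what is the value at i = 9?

S_9 = 1 * 4^9 = 1 * 262144 = 262144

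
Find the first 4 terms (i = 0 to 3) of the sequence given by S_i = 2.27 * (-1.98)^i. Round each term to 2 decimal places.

This is a geometric sequence.
i=0: S_0 = 2.27 * (-1.98)^0 = 2.27
i=1: S_1 = 2.27 * (-1.98)^1 ≈ -4.49
i=2: S_2 = 2.27 * (-1.98)^2 ≈ 8.9
i=3: S_3 = 2.27 * (-1.98)^3 ≈ -17.62
The first 4 terms are: [2.27, -4.49, 8.9, -17.62]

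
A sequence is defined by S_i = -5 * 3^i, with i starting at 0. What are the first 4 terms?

This is a geometric sequence.
i=0: S_0 = -5 * 3^0 = -5
i=1: S_1 = -5 * 3^1 = -15
i=2: S_2 = -5 * 3^2 = -45
i=3: S_3 = -5 * 3^3 = -135
The first 4 terms are: [-5, -15, -45, -135]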